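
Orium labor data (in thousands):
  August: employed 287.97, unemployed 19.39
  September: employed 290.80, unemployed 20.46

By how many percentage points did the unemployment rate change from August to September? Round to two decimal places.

The unemployment rate changed by +0.26 percentage points.

August: labor force = 287.97 + 19.39 = 307.36; u = 19.39/307.36 = 6.31%.
September: labor force = 290.80 + 20.46 = 311.26; u = 20.46/311.26 = 6.57%.
Change = 6.57% − 6.31% = +0.26 pp.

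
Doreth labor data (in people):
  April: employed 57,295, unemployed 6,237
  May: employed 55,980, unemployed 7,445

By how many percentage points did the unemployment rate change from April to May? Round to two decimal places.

April: labor force = 57,295 + 6,237 = 63,532; u = 6,237/63,532 = 9.82%.
May: labor force = 55,980 + 7,445 = 63,425; u = 7,445/63,425 = 11.74%.
Change = 11.74% − 9.82% = +1.92 pp.

The unemployment rate changed by +1.92 percentage points.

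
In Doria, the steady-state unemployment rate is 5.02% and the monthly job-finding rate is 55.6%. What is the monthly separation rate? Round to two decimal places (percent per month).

From u* = s/(s+f): s = u·f/(1−u).
s = 0.0502 × 55.6 / (1 − 0.0502) = 2.7911 / 0.9498 ≈ 2.94% per month.

Separation rate ≈ 2.94% per month.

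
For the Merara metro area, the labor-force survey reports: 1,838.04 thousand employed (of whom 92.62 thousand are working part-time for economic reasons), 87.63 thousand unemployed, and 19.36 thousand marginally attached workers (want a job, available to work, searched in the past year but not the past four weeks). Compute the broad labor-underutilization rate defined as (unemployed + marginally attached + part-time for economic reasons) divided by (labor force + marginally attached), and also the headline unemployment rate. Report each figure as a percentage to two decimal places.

Labor force = 1,838.04 + 87.63 = 1,925.67 thousand.
Numerator = 87.63 + 19.36 + 92.62 = 199.61 thousand.
Denominator = 1,925.67 + 19.36 = 1,945.03 thousand.
Broad rate = 199.61 / 1,945.03 = 10.26%.
Headline unemployment rate = 87.63 / 1,925.67 = 4.55%.

Broad underutilization rate ≈ 10.26%; headline unemployment rate ≈ 4.55%.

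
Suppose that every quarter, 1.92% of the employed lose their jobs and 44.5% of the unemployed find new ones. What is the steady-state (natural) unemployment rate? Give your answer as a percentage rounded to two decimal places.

Steady-state unemployment rate ≈ 4.14%.

At steady state the flows balance: s·E = f·U, so U/(E+U) = s/(s+f).
u* = 1.92 / (1.92 + 44.5) = 1.92 / 46.42 = 4.14%.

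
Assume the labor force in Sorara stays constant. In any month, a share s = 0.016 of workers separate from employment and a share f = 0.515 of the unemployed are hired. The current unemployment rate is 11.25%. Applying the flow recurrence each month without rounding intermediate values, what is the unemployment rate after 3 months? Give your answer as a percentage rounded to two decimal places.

Unemployment rate after three months ≈ 3.86%.

With a fixed labor force, u_{t+1} = u_t + s·(1−u_t) − f·u_t = u_t·(1−s−f) + s.
Here 1−s−f = 0.469 and s = 0.016.
u_1 = 0.112500 × 0.469 + 0.016 = 0.068763.
u_2 = 0.068763 × 0.469 + 0.016 = 0.048250.
u_3 = 0.048250 × 0.469 + 0.016 = 0.038629.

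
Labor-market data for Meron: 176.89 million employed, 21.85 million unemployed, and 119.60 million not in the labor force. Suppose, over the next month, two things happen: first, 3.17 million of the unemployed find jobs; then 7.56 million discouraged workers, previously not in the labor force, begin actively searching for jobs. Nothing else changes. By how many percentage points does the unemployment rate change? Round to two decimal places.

The unemployment rate changes by +1.73 percentage points.

Initially, labor force = 176.89 + 21.85 = 198.74 million, so u = 21.85/198.74 = 10.99%.
After the first change, unemployed falls and employed rises by 3.17; labor force unchanged → E = 180.06, U = 18.68, labor force = 198.74 million.
After the second change, unemployed and labor force both rise by 7.56 → E = 180.06, U = 26.24, labor force = 206.30 million.
New unemployment rate = 26.24 / 206.30 = 12.72%.
Change = 12.72% − 10.99% = +1.73 percentage points.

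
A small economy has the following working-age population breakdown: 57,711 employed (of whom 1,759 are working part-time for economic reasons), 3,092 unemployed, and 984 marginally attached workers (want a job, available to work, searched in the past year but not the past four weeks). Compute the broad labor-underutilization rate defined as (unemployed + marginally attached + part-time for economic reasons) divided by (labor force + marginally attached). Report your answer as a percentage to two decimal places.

Broad underutilization rate ≈ 9.44%.

Labor force = 57,711 + 3,092 = 60,803.
Numerator = 3,092 + 984 + 1,759 = 5,835.
Denominator = 60,803 + 984 = 61,787.
Broad rate = 5,835 / 61,787 = 9.44%.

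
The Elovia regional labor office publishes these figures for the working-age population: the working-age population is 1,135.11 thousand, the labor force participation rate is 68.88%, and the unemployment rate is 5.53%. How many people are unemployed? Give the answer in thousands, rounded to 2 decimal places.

About 43.24 thousand are unemployed.

Labor force = 0.6888 × 1,135.11 = 781.86 thousand.
Unemployed = 0.0553 × 781.86 ≈ 43.24 thousand.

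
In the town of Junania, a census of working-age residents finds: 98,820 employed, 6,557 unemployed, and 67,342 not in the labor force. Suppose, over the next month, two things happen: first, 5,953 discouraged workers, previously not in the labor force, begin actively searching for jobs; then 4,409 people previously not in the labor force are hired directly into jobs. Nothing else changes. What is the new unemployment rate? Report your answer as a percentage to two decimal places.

New unemployment rate ≈ 10.81%.

Initially, labor force = 98,820 + 6,557 = 105,377, so u = 6,557/105,377 = 6.22%.
After the first change, unemployed and labor force both rise by 5,953 → E = 98,820, U = 12,510, labor force = 111,330.
After the second change, employed and labor force both rise by 4,409; unemployed unchanged → E = 103,229, U = 12,510, labor force = 115,739.
New unemployment rate = 12,510 / 115,739 = 10.81%.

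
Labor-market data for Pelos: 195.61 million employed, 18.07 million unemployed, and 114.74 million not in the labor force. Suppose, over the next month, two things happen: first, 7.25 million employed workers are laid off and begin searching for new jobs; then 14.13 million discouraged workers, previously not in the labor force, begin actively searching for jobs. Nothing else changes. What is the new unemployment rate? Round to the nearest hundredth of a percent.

New unemployment rate ≈ 17.32%.

Initially, labor force = 195.61 + 18.07 = 213.68 million, so u = 18.07/213.68 = 8.46%.
After the first change, employed falls and unemployed rises by 7.25; labor force unchanged → E = 188.36, U = 25.32, labor force = 213.68 million.
After the second change, unemployed and labor force both rise by 14.13 → E = 188.36, U = 39.45, labor force = 227.81 million.
New unemployment rate = 39.45 / 227.81 = 17.32%.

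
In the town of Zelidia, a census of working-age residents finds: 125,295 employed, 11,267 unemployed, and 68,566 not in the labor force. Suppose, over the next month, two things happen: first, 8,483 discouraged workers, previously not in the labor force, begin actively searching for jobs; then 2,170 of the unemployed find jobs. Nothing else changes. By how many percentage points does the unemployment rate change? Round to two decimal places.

The unemployment rate changes by +3.87 percentage points.

Initially, labor force = 125,295 + 11,267 = 136,562, so u = 11,267/136,562 = 8.25%.
After the first change, unemployed and labor force both rise by 8,483 → E = 125,295, U = 19,750, labor force = 145,045.
After the second change, unemployed falls and employed rises by 2,170; labor force unchanged → E = 127,465, U = 17,580, labor force = 145,045.
New unemployment rate = 17,580 / 145,045 = 12.12%.
Change = 12.12% − 8.25% = +3.87 percentage points.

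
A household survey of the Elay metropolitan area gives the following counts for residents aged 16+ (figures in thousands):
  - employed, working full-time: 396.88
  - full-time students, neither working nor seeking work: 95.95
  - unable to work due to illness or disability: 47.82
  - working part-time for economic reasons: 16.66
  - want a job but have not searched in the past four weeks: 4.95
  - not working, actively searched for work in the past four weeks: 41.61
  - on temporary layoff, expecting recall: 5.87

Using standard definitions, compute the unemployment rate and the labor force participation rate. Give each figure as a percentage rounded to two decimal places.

Unemployment rate ≈ 10.30%; labor force participation rate ≈ 75.61%.

Employed = 396.88 + 16.66 = 413.54 thousand (anyone who worked, including part-time for economic reasons, counts as employed).
Unemployed = 41.61 + 5.87 = 47.48 thousand (jobless and actively searching, or on temporary layoff).
Labor force = 413.54 + 47.48 = 461.02 thousand.
Not in labor force = 95.95 + 47.82 + 4.95 = 148.72 thousand (those not working and not actively searching are outside the labor force — including those who want a job but have given up searching).
Civilian working-age population = 461.02 + 148.72 = 609.74 thousand.
Unemployment rate = 47.48 / 461.02 = 10.30%.
Labor force participation rate = 461.02 / 609.74 = 75.61%.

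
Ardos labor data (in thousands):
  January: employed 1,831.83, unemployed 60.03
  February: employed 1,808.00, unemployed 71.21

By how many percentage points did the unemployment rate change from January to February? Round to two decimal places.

The unemployment rate changed by +0.62 percentage points.

January: labor force = 1,831.83 + 60.03 = 1,891.86; u = 60.03/1,891.86 = 3.17%.
February: labor force = 1,808.00 + 71.21 = 1,879.21; u = 71.21/1,879.21 = 3.79%.
Change = 3.79% − 3.17% = +0.62 pp.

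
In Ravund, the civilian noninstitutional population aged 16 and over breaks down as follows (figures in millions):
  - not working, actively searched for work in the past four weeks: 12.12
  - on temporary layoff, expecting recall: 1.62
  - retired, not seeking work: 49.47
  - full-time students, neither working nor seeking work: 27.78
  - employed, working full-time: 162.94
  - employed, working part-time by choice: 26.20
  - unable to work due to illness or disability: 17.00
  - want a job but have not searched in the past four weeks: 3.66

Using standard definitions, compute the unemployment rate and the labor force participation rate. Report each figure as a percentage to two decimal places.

Employed = 162.94 + 26.20 = 189.14 million.
Unemployed = 12.12 + 1.62 = 13.74 million (jobless and actively searching, or on temporary layoff).
Labor force = 189.14 + 13.74 = 202.88 million.
Not in labor force = 49.47 + 27.78 + 17.00 + 3.66 = 97.91 million (those not working and not actively searching are outside the labor force — including those who want a job but have given up searching).
Civilian working-age population = 202.88 + 97.91 = 300.79 million.
Unemployment rate = 13.74 / 202.88 = 6.77%.
Labor force participation rate = 202.88 / 300.79 = 67.45%.

Unemployment rate ≈ 6.77%; labor force participation rate ≈ 67.45%.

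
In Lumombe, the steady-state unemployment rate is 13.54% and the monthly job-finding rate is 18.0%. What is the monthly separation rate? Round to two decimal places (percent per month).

From u* = s/(s+f): s = u·f/(1−u).
s = 0.1354 × 18.0 / (1 − 0.1354) = 2.4372 / 0.8646 ≈ 2.82% per month.

Separation rate ≈ 2.82% per month.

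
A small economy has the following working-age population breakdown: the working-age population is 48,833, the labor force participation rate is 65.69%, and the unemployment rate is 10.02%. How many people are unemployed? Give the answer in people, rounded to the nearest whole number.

About 3,214 are unemployed.

Labor force = 0.6569 × 48,833 = 32,078.
Unemployed = 0.1002 × 32,078 ≈ 3,214.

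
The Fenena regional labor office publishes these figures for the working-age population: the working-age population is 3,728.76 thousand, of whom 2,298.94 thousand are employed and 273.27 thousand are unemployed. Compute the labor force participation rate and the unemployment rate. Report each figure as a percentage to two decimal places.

Labor force = employed + unemployed = 2,298.94 + 273.27 = 2,572.21 thousand.
Unemployment rate = 273.27 / 2,572.21 = 10.62%.
Labor force participation rate = 2,572.21 / 3,728.76 = 68.98%.

Labor force participation rate ≈ 68.98%; unemployment rate ≈ 10.62%.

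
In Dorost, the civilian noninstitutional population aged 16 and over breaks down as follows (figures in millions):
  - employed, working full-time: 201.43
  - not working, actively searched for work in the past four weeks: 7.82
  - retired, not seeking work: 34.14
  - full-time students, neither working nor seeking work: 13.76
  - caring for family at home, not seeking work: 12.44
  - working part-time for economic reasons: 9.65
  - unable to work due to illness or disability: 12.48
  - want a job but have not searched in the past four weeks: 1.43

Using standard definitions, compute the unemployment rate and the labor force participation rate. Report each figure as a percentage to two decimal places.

Employed = 201.43 + 9.65 = 211.08 million (anyone who worked, including part-time for economic reasons, counts as employed).
Unemployed = 7.82 million.
Labor force = 211.08 + 7.82 = 218.90 million.
Not in labor force = 34.14 + 13.76 + 12.44 + 12.48 + 1.43 = 74.25 million (those not working and not actively searching are outside the labor force — including those who want a job but have given up searching).
Civilian working-age population = 218.90 + 74.25 = 293.15 million.
Unemployment rate = 7.82 / 218.90 = 3.57%.
Labor force participation rate = 218.90 / 293.15 = 74.67%.

Unemployment rate ≈ 3.57%; labor force participation rate ≈ 74.67%.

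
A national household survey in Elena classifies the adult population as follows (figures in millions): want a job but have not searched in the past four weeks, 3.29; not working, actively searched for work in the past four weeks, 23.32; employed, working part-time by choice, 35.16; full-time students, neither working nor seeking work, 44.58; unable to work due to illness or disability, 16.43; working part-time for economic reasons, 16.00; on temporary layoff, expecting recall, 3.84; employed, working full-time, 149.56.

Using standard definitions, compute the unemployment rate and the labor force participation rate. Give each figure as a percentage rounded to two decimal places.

Unemployment rate ≈ 11.92%; labor force participation rate ≈ 77.99%.

Employed = 35.16 + 16.00 + 149.56 = 200.72 million (anyone who worked, including part-time for economic reasons, counts as employed).
Unemployed = 23.32 + 3.84 = 27.16 million (jobless and actively searching, or on temporary layoff).
Labor force = 200.72 + 27.16 = 227.88 million.
Not in labor force = 3.29 + 44.58 + 16.43 = 64.30 million (those not working and not actively searching are outside the labor force — including those who want a job but have given up searching).
Civilian working-age population = 227.88 + 64.30 = 292.18 million.
Unemployment rate = 27.16 / 227.88 = 11.92%.
Labor force participation rate = 227.88 / 292.18 = 77.99%.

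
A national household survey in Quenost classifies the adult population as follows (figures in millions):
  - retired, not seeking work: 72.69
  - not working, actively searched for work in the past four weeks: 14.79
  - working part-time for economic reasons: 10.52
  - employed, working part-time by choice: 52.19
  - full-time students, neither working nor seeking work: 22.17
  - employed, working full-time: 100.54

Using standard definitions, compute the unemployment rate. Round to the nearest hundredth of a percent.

Employed = 10.52 + 52.19 + 100.54 = 163.25 million (anyone who worked, including part-time for economic reasons, counts as employed).
Unemployed = 14.79 million.
Labor force = 163.25 + 14.79 = 178.04 million.
Unemployment rate = 14.79 / 178.04 = 8.31%.

Unemployment rate ≈ 8.31%.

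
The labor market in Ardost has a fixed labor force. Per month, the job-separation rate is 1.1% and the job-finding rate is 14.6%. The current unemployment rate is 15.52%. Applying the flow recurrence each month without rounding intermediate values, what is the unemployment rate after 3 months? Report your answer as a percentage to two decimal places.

With a fixed labor force, u_{t+1} = u_t + s·(1−u_t) − f·u_t = u_t·(1−s−f) + s.
Here 1−s−f = 0.843 and s = 0.011.
u_1 = 0.155200 × 0.843 + 0.011 = 0.141834.
u_2 = 0.141834 × 0.843 + 0.011 = 0.130566.
u_3 = 0.130566 × 0.843 + 0.011 = 0.121067.

Unemployment rate after three months ≈ 12.11%.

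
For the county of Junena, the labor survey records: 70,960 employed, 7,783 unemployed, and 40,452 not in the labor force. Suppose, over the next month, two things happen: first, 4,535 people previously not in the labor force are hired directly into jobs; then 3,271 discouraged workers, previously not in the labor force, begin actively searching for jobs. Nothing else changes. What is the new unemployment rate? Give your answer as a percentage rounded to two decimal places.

Initially, labor force = 70,960 + 7,783 = 78,743, so u = 7,783/78,743 = 9.88%.
After the first change, employed and labor force both rise by 4,535; unemployed unchanged → E = 75,495, U = 7,783, labor force = 83,278.
After the second change, unemployed and labor force both rise by 3,271 → E = 75,495, U = 11,054, labor force = 86,549.
New unemployment rate = 11,054 / 86,549 = 12.77%.

New unemployment rate ≈ 12.77%.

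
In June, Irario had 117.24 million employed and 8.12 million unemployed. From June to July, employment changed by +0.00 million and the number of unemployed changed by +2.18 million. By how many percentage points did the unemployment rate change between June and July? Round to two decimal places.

June: labor force = 117.24 + 8.12 = 125.36; u = 8.12/125.36 = 6.48%.
July: labor force = 117.24 + 10.30 = 127.54; u = 10.30/127.54 = 8.08%.
Change = 8.08% − 6.48% = +1.60 pp.

The unemployment rate changed by +1.60 percentage points.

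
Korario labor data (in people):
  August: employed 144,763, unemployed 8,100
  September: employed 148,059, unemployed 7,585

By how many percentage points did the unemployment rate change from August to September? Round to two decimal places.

The unemployment rate changed by −0.43 percentage points.

August: labor force = 144,763 + 8,100 = 152,863; u = 8,100/152,863 = 5.30%.
September: labor force = 148,059 + 7,585 = 155,644; u = 7,585/155,644 = 4.87%.
Change = 4.87% − 5.30% = −0.43 pp.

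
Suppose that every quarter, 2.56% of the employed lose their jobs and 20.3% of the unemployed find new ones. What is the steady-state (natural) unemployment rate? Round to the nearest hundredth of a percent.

Steady-state unemployment rate ≈ 11.20%.

At steady state the flows balance: s·E = f·U, so U/(E+U) = s/(s+f).
u* = 2.56 / (2.56 + 20.3) = 2.56 / 22.86 = 11.20%.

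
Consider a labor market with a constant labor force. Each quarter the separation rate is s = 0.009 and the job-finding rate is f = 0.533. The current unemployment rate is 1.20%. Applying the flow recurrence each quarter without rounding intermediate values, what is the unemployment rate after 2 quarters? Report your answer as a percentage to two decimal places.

With a fixed labor force, u_{t+1} = u_t + s·(1−u_t) − f·u_t = u_t·(1−s−f) + s.
Here 1−s−f = 0.458 and s = 0.009.
u_1 = 0.012000 × 0.458 + 0.009 = 0.014496.
u_2 = 0.014496 × 0.458 + 0.009 = 0.015639.

Unemployment rate after two quarters ≈ 1.56%.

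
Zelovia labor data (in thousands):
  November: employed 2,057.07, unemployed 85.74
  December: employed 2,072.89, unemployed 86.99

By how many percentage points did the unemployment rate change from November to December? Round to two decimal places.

The unemployment rate changed by +0.03 percentage points.

November: labor force = 2,057.07 + 85.74 = 2,142.81; u = 85.74/2,142.81 = 4.00%.
December: labor force = 2,072.89 + 86.99 = 2,159.88; u = 86.99/2,159.88 = 4.03%.
Change = 4.03% − 4.00% = +0.03 pp.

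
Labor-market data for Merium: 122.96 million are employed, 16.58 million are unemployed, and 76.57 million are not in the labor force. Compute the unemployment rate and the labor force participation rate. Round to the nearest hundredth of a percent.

Unemployment rate ≈ 11.88%; labor force participation rate ≈ 64.57%.

Labor force = employed + unemployed = 122.96 + 16.58 = 139.54 million.
Working-age population = 139.54 + 76.57 = 216.11 million.
Unemployment rate = 16.58 / 139.54 = 11.88%.
Labor force participation rate = 139.54 / 216.11 = 64.57%.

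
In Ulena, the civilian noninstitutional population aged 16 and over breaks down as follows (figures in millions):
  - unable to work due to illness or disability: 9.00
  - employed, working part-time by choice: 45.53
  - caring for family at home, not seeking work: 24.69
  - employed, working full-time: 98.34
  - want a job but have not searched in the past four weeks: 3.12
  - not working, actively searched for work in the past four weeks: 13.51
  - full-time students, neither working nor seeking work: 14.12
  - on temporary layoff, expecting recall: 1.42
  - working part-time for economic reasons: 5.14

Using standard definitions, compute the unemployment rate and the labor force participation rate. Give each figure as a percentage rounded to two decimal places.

Employed = 45.53 + 98.34 + 5.14 = 149.01 million (anyone who worked, including part-time for economic reasons, counts as employed).
Unemployed = 13.51 + 1.42 = 14.93 million (jobless and actively searching, or on temporary layoff).
Labor force = 149.01 + 14.93 = 163.94 million.
Not in labor force = 9.00 + 24.69 + 3.12 + 14.12 = 50.93 million (those not working and not actively searching are outside the labor force — including those who want a job but have given up searching).
Civilian working-age population = 163.94 + 50.93 = 214.87 million.
Unemployment rate = 14.93 / 163.94 = 9.11%.
Labor force participation rate = 163.94 / 214.87 = 76.30%.

Unemployment rate ≈ 9.11%; labor force participation rate ≈ 76.30%.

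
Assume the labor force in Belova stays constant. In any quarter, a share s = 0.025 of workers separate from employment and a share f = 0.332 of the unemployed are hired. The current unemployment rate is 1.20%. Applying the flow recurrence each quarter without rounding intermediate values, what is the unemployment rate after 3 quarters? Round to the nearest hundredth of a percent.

Unemployment rate after three quarters ≈ 5.46%.

With a fixed labor force, u_{t+1} = u_t + s·(1−u_t) − f·u_t = u_t·(1−s−f) + s.
Here 1−s−f = 0.643 and s = 0.025.
u_1 = 0.012000 × 0.643 + 0.025 = 0.032716.
u_2 = 0.032716 × 0.643 + 0.025 = 0.046036.
u_3 = 0.046036 × 0.643 + 0.025 = 0.054601.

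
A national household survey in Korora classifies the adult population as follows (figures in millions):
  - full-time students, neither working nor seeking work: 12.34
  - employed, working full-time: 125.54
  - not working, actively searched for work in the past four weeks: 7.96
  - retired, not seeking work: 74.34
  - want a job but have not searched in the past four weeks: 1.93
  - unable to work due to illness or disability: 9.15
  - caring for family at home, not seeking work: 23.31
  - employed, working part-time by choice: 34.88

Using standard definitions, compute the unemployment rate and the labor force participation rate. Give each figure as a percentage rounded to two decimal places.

Unemployment rate ≈ 4.73%; labor force participation rate ≈ 58.17%.

Employed = 125.54 + 34.88 = 160.42 million.
Unemployed = 7.96 million.
Labor force = 160.42 + 7.96 = 168.38 million.
Not in labor force = 12.34 + 74.34 + 1.93 + 9.15 + 23.31 = 121.07 million (those not working and not actively searching are outside the labor force — including those who want a job but have given up searching).
Civilian working-age population = 168.38 + 121.07 = 289.45 million.
Unemployment rate = 7.96 / 168.38 = 4.73%.
Labor force participation rate = 168.38 / 289.45 = 58.17%.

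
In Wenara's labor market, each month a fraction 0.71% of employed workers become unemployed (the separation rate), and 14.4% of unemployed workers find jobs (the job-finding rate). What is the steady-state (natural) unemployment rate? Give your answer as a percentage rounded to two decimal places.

At steady state the flows balance: s·E = f·U, so U/(E+U) = s/(s+f).
u* = 0.71 / (0.71 + 14.4) = 0.71 / 15.11 = 4.70%.

Steady-state unemployment rate ≈ 4.70%.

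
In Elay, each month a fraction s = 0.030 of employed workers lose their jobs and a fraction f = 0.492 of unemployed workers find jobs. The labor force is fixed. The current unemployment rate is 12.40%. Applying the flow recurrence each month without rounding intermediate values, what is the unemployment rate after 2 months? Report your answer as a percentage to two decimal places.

With a fixed labor force, u_{t+1} = u_t + s·(1−u_t) − f·u_t = u_t·(1−s−f) + s.
Here 1−s−f = 0.478 and s = 0.030.
u_1 = 0.124000 × 0.478 + 0.030 = 0.089272.
u_2 = 0.089272 × 0.478 + 0.030 = 0.072672.

Unemployment rate after two months ≈ 7.27%.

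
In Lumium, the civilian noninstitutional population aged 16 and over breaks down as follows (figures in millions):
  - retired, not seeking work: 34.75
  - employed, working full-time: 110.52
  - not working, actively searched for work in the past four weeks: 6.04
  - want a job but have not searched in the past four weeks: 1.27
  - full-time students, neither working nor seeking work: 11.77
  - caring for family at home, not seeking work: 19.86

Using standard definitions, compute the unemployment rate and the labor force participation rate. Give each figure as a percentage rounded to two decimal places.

Employed = 110.52 million.
Unemployed = 6.04 million.
Labor force = 110.52 + 6.04 = 116.56 million.
Not in labor force = 34.75 + 1.27 + 11.77 + 19.86 = 67.65 million (those not working and not actively searching are outside the labor force — including those who want a job but have given up searching).
Civilian working-age population = 116.56 + 67.65 = 184.21 million.
Unemployment rate = 6.04 / 116.56 = 5.18%.
Labor force participation rate = 116.56 / 184.21 = 63.28%.

Unemployment rate ≈ 5.18%; labor force participation rate ≈ 63.28%.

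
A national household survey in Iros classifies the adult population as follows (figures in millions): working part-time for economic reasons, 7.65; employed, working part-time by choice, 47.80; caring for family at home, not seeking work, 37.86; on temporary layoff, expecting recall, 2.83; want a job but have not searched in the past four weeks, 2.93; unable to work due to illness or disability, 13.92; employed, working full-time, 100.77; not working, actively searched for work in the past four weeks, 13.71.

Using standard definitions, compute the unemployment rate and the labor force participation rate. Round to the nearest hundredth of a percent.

Employed = 7.65 + 47.80 + 100.77 = 156.22 million (anyone who worked, including part-time for economic reasons, counts as employed).
Unemployed = 2.83 + 13.71 = 16.54 million (jobless and actively searching, or on temporary layoff).
Labor force = 156.22 + 16.54 = 172.76 million.
Not in labor force = 37.86 + 2.93 + 13.92 = 54.71 million (those not working and not actively searching are outside the labor force — including those who want a job but have given up searching).
Civilian working-age population = 172.76 + 54.71 = 227.47 million.
Unemployment rate = 16.54 / 172.76 = 9.57%.
Labor force participation rate = 172.76 / 227.47 = 75.95%.

Unemployment rate ≈ 9.57%; labor force participation rate ≈ 75.95%.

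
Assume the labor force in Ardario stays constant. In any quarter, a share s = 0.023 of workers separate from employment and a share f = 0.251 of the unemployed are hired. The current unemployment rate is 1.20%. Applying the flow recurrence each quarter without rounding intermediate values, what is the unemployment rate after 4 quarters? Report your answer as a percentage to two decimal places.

With a fixed labor force, u_{t+1} = u_t + s·(1−u_t) − f·u_t = u_t·(1−s−f) + s.
Here 1−s−f = 0.726 and s = 0.023.
u_1 = 0.012000 × 0.726 + 0.023 = 0.031712.
u_2 = 0.031712 × 0.726 + 0.023 = 0.046023.
u_3 = 0.046023 × 0.726 + 0.023 = 0.056413.
u_4 = 0.056413 × 0.726 + 0.023 = 0.063956.

Unemployment rate after four quarters ≈ 6.40%.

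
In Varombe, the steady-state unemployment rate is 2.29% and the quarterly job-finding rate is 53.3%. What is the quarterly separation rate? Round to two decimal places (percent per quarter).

Separation rate ≈ 1.25% per quarter.

From u* = s/(s+f): s = u·f/(1−u).
s = 0.0229 × 53.3 / (1 − 0.0229) = 1.2206 / 0.9771 ≈ 1.25% per quarter.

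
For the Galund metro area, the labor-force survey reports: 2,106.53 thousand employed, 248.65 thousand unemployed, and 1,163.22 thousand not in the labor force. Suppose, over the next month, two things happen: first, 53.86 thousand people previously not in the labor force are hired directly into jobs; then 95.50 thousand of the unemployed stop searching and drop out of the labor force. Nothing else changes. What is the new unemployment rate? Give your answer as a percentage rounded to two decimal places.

Initially, labor force = 2,106.53 + 248.65 = 2,355.18 thousand, so u = 248.65/2,355.18 = 10.56%.
After the first change, employed and labor force both rise by 53.86; unemployed unchanged → E = 2,160.39, U = 248.65, labor force = 2,409.04 thousand.
After the second change, unemployed and labor force both fall by 95.50 → E = 2,160.39, U = 153.15, labor force = 2,313.54 thousand.
New unemployment rate = 153.15 / 2,313.54 = 6.62%.

New unemployment rate ≈ 6.62%.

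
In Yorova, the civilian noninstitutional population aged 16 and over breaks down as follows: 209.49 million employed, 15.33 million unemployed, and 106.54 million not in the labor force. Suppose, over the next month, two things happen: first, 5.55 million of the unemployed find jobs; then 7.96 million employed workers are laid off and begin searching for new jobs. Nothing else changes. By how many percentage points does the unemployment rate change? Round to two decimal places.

The unemployment rate changes by +1.07 percentage points.

Initially, labor force = 209.49 + 15.33 = 224.82 million, so u = 15.33/224.82 = 6.82%.
After the first change, unemployed falls and employed rises by 5.55; labor force unchanged → E = 215.04, U = 9.78, labor force = 224.82 million.
After the second change, employed falls and unemployed rises by 7.96; labor force unchanged → E = 207.08, U = 17.74, labor force = 224.82 million.
New unemployment rate = 17.74 / 224.82 = 7.89%.
Change = 7.89% − 6.82% = +1.07 percentage points.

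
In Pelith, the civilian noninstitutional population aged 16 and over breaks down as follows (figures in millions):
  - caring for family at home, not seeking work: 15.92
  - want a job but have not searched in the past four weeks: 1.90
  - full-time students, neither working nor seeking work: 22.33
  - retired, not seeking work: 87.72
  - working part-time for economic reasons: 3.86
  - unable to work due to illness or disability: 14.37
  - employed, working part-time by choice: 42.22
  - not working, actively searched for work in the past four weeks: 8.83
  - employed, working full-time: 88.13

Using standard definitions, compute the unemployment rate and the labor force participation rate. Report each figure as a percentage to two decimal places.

Employed = 3.86 + 42.22 + 88.13 = 134.21 million (anyone who worked, including part-time for economic reasons, counts as employed).
Unemployed = 8.83 million.
Labor force = 134.21 + 8.83 = 143.04 million.
Not in labor force = 15.92 + 1.90 + 22.33 + 87.72 + 14.37 = 142.24 million (those not working and not actively searching are outside the labor force — including those who want a job but have given up searching).
Civilian working-age population = 143.04 + 142.24 = 285.28 million.
Unemployment rate = 8.83 / 143.04 = 6.17%.
Labor force participation rate = 143.04 / 285.28 = 50.14%.

Unemployment rate ≈ 6.17%; labor force participation rate ≈ 50.14%.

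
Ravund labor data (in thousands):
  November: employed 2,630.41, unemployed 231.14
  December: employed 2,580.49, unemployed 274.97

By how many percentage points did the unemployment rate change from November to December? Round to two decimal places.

The unemployment rate changed by +1.55 percentage points.

November: labor force = 2,630.41 + 231.14 = 2,861.55; u = 231.14/2,861.55 = 8.08%.
December: labor force = 2,580.49 + 274.97 = 2,855.46; u = 274.97/2,855.46 = 9.63%.
Change = 9.63% − 8.08% = +1.55 pp.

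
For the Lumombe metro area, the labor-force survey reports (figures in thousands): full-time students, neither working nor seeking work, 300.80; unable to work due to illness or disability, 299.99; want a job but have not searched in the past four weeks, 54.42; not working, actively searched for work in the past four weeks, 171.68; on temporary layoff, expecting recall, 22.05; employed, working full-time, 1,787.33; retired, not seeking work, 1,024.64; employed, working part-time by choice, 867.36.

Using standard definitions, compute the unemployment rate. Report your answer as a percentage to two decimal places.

Employed = 1,787.33 + 867.36 = 2,654.69 thousand.
Unemployed = 171.68 + 22.05 = 193.73 thousand (jobless and actively searching, or on temporary layoff).
Labor force = 2,654.69 + 193.73 = 2,848.42 thousand.
Unemployment rate = 193.73 / 2,848.42 = 6.80%.

Unemployment rate ≈ 6.80%.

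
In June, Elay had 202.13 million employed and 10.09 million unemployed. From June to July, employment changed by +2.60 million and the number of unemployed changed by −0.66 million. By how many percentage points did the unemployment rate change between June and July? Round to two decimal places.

June: labor force = 202.13 + 10.09 = 212.22; u = 10.09/212.22 = 4.75%.
July: labor force = 204.73 + 9.43 = 214.16; u = 9.43/214.16 = 4.40%.
Change = 4.40% − 4.75% = −0.35 pp.

The unemployment rate changed by −0.35 percentage points.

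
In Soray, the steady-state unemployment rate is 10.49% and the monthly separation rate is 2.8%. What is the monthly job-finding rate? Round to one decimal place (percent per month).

Job-finding rate ≈ 23.9% per month.

From u* = s/(s+f): f = s·(1−u)/u.
f = 2.8 × (1 − 0.1049) / 0.1049 = 2.5063 / 0.1049 ≈ 23.9% per month.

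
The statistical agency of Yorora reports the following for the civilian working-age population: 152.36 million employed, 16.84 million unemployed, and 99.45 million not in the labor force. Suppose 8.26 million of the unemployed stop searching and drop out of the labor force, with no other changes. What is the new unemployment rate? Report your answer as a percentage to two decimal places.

New unemployment rate ≈ 5.33%.

Initially, labor force = 152.36 + 16.84 = 169.20 million, so u = 16.84/169.20 = 9.95%.
After the change, unemployed and labor force both fall by 8.26 → E = 152.36, U = 8.58, labor force = 160.94 million.
New unemployment rate = 8.58 / 160.94 = 5.33%.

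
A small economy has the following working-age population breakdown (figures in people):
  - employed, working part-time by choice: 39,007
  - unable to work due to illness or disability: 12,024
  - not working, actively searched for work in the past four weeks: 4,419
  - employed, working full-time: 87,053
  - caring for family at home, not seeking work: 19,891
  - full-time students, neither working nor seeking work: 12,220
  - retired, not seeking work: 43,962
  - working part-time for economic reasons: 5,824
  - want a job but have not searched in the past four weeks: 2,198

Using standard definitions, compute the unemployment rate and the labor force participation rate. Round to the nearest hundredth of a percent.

Employed = 39,007 + 87,053 + 5,824 = 131,884 (anyone who worked, including part-time for economic reasons, counts as employed).
Unemployed = 4,419.
Labor force = 131,884 + 4,419 = 136,303.
Not in labor force = 12,024 + 19,891 + 12,220 + 43,962 + 2,198 = 90,295 (those not working and not actively searching are outside the labor force — including those who want a job but have given up searching).
Civilian working-age population = 136,303 + 90,295 = 226,598.
Unemployment rate = 4,419 / 136,303 = 3.24%.
Labor force participation rate = 136,303 / 226,598 = 60.15%.

Unemployment rate ≈ 3.24%; labor force participation rate ≈ 60.15%.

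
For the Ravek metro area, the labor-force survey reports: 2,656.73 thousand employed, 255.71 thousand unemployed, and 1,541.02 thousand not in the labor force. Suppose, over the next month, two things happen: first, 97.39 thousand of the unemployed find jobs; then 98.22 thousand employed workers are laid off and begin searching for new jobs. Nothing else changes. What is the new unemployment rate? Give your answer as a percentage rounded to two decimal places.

New unemployment rate ≈ 8.81%.

Initially, labor force = 2,656.73 + 255.71 = 2,912.44 thousand, so u = 255.71/2,912.44 = 8.78%.
After the first change, unemployed falls and employed rises by 97.39; labor force unchanged → E = 2,754.12, U = 158.32, labor force = 2,912.44 thousand.
After the second change, employed falls and unemployed rises by 98.22; labor force unchanged → E = 2,655.90, U = 256.54, labor force = 2,912.44 thousand.
New unemployment rate = 256.54 / 2,912.44 = 8.81%.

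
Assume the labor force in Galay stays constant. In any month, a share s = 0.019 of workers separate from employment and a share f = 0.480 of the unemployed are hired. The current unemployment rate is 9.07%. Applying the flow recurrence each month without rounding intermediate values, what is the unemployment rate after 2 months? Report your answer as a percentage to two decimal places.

With a fixed labor force, u_{t+1} = u_t + s·(1−u_t) − f·u_t = u_t·(1−s−f) + s.
Here 1−s−f = 0.501 and s = 0.019.
u_1 = 0.090700 × 0.501 + 0.019 = 0.064441.
u_2 = 0.064441 × 0.501 + 0.019 = 0.051285.

Unemployment rate after two months ≈ 5.13%.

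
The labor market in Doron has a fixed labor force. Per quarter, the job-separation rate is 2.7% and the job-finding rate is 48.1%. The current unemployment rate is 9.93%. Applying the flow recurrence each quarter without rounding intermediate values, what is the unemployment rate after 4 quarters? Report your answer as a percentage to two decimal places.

With a fixed labor force, u_{t+1} = u_t + s·(1−u_t) − f·u_t = u_t·(1−s−f) + s.
Here 1−s−f = 0.492 and s = 0.027.
u_1 = 0.099300 × 0.492 + 0.027 = 0.075856.
u_2 = 0.075856 × 0.492 + 0.027 = 0.064321.
u_3 = 0.064321 × 0.492 + 0.027 = 0.058646.
u_4 = 0.058646 × 0.492 + 0.027 = 0.055854.

Unemployment rate after four quarters ≈ 5.59%.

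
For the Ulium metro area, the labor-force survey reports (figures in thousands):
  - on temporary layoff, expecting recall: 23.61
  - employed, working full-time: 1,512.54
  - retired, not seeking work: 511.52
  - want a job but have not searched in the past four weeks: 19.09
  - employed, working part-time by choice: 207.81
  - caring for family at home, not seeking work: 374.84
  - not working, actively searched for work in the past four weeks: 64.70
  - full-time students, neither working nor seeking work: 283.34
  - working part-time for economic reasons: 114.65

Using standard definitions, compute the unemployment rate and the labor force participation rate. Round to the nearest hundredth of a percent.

Unemployment rate ≈ 4.59%; labor force participation rate ≈ 61.80%.

Employed = 1,512.54 + 207.81 + 114.65 = 1,835.00 thousand (anyone who worked, including part-time for economic reasons, counts as employed).
Unemployed = 23.61 + 64.70 = 88.31 thousand (jobless and actively searching, or on temporary layoff).
Labor force = 1,835.00 + 88.31 = 1,923.31 thousand.
Not in labor force = 511.52 + 19.09 + 374.84 + 283.34 = 1,188.79 thousand (those not working and not actively searching are outside the labor force — including those who want a job but have given up searching).
Civilian working-age population = 1,923.31 + 1,188.79 = 3,112.10 thousand.
Unemployment rate = 88.31 / 1,923.31 = 4.59%.
Labor force participation rate = 1,923.31 / 3,112.10 = 61.80%.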